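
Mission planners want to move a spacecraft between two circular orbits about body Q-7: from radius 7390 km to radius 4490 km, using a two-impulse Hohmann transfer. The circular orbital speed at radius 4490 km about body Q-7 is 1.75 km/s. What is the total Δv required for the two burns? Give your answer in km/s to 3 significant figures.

Δv = 0.380 km/s

From the circular-orbit relation v² = μ/r at r = 4490 km: μ = v²r = (1.75)² × 4490 = 13750.6 km³/s².
Semi-major axis of the transfer orbit: a_t = (7390 + 4490)/2 = 5940 km.
Circular speed at r₁: v₁ = √(μ/r₁) = √(13750.6/7390) = 1.36408 km/s.
On the transfer ellipse at r₁, vis-viva gives v_a = √[μ(2/r₁ − 1/a_t)] = 1.18596 km/s.
First burn Δv₁ = |v_a − v₁| = 0.17812 km/s.
Circular speed at r₂: v₂ = √(μ/r₂) = 1.75000 km/s.
Transfer-orbit speed at r₂: v_p = √[μ(2/r₂ − 1/a_t)] = 1.95194 km/s.
Second burn Δv₂ = |v₂ − v_p| = 0.20194 km/s.
Δv = Δv₁ + Δv₂ = 0.17812 + 0.20194 = 0.3801 km/s.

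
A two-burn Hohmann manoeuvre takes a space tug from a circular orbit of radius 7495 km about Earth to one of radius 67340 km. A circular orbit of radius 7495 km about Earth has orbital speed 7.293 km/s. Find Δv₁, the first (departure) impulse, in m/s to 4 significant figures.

Δv₁ = 2491 m/s

From the circular-orbit relation v² = μ/r at r = 7495 km: μ = v²r = (7.293)² × 7495 = 3.98643×10^5 km³/s².
Transfer-ellipse semi-major axis a_t = (r₁ + r₂)/2 = (7495 + 67340)/2 = 37417.5 km.
On the circular orbit at r = 7495 km, v_c = √(μ/r) = 7.293 km/s.
Transfer-orbit speed at the same r (vis-viva, a = a_t): v_t = √[μ(2/r − 1/a_t)] = 9.784 km/s.
Δv₁ = |v_t − v_c| = |9.784 − 7.293| = 2.491 km/s.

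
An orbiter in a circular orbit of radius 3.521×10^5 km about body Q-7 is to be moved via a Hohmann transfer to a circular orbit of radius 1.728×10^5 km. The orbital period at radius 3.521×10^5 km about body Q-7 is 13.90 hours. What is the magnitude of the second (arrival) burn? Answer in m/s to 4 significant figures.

Δv₂ = 9988 m/s

From Kepler's third law T² = 4π²r³/μ at r = 3.521×10^5 km, T = 13.90 hours = 13.90 × 3600 s = 50040 s: μ = 4π²r³/T² = 6.88214×10^8 km³/s².
The Hohmann ellipse has a_t = (r₁ + r₂)/2 = 2.6245×10^5 km.
On the circular orbit at r = 1.728×10^5 km, v_c = √(μ/r) = 63.109 km/s.
Vis-viva on the transfer ellipse at r = 1.728×10^5 km gives v_t = √[μ(2/r − 1/a_t)] = 73.097 km/s.
Δv₂ = |v_t − v_c| = |73.097 − 63.109| = 9.988 km/s.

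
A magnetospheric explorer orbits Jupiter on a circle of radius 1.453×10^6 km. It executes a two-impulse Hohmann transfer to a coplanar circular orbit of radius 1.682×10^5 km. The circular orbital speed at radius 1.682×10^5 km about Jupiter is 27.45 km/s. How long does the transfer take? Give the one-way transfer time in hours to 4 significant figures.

t = 56.57 hours

From the circular-orbit relation v² = μ/r at r = 1.682×10^5 km: μ = v²r = (27.45)² × 1.682×10^5 = 1.26739×10^8 km³/s².
The Hohmann ellipse has a_t = (r₁ + r₂)/2 = 8.106×10^5 km.
Half the transfer-orbit period gives t = π√(a_t³/μ) = 2.0366×10^5 s.
Converting: 2.0366×10^5 s ÷ 3600 s/hour = 56.57 hours.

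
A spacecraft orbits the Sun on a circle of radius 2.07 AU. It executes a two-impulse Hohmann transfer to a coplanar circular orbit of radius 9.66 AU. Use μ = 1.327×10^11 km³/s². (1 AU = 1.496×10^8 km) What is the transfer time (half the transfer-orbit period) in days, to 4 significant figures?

t = 2594 days

In km: r₁ = 2.07 × 1.496×10^8 = 3.09672×10^8 km; r₂ = 9.66 × 1.496×10^8 = 1.445136×10^9 km.
The Hohmann ellipse has a_t = (r₁ + r₂)/2 = 8.77404×10^8 km.
By Kepler's third law the transfer-orbit period is T = 2π√(a_t³/μ), so t = T/2 = 2.241×10^8 s.
Converting: 2.241×10^8 s ÷ 86400 s/day = 2594 days.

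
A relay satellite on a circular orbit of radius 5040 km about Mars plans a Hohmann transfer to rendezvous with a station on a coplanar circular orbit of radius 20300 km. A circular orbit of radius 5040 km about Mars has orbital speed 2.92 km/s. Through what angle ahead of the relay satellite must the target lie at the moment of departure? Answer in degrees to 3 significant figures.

φ = 91.2°

From the circular-orbit relation v² = μ/r at r = 5040 km: μ = v²r = (2.92)² × 5040 = 42973.1 km³/s².
Semi-major axis of the transfer orbit: a_t = (5040 + 20300)/2 = 12670 km.
The half-period of the transfer ellipse is t = π√(a_t³/μ) = 21613 s.
The target's mean motion on its circular orbit is ω₂ = √(μ/r₂³) = 7.1673×10^-5 rad/s.
Angle swept by the target during transfer: ω₂·t = 1.5491 rad = 88.76°.
Arrival is 180° from departure on the ellipse, so φ = 180° − 88.76° = 91.2°.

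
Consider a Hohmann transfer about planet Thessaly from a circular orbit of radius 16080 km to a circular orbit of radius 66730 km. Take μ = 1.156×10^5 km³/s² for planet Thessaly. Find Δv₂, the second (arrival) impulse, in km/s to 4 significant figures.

Δv₂ = 0.4960 km/s

Transfer-ellipse semi-major axis a_t = (r₁ + r₂)/2 = (16080 + 66730)/2 = 41405 km.
Circular speed at r = 66730 km: v_c = √(μ/r) = 1.3162 km/s.
Transfer-orbit speed at the same r (vis-viva, a = a_t): v_t = √[μ(2/r − 1/a_t)] = 0.82023 km/s.
Δv₂ = |v_t − v_c| = |0.82023 − 1.3162| = 0.4960 km/s.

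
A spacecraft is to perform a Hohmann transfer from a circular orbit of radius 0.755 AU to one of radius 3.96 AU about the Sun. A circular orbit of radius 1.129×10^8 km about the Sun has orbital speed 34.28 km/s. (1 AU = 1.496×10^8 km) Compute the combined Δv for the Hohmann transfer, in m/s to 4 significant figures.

From the circular-orbit relation v² = μ/r at r = 1.129×10^8 km: μ = v²r = (34.28)² × 1.129×10^8 = 1.32671×10^11 km³/s².
In km: r₁ = 0.755 × 1.496×10^8 = 1.12948×10^8 km; r₂ = 3.96 × 1.496×10^8 = 5.92416×10^8 km.
The Hohmann ellipse has a_t = (r₁ + r₂)/2 = 3.52682×10^8 km.
At r₁ the circular-orbit speed is v₁ = √(μ/r₁) = 34.273 km/s.
On the transfer ellipse at r₁, v² = μ(2/r − 1/a) gives v_p = √[μ(2/r₁ − 1/a_t)] = 44.419 km/s.
First burn Δv₁ = |v_p − v₁| = 10.146 km/s.
At r₂, v₂ = √(μ/r₂) = 14.9649 km/s.
Transfer-orbit speed at r₂: v_a = √[μ(2/r₂ − 1/a_t)] = 8.46880 km/s.
Second burn Δv₂ = |v₂ − v_a| = 6.4961 km/s.
Total Δv = Δv₁ + Δv₂ = 16.64 km/s.

Δv = 16640 m/s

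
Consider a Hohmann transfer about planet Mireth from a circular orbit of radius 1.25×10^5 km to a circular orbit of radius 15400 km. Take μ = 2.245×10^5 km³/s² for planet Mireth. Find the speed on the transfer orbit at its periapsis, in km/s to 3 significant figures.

v = 5.09 km/s

The Hohmann ellipse has a_t = (r₁ + r₂)/2 = 70200 km.
The periapsis of the transfer ellipse is at r = 15400 km.
Vis-viva: v = √[μ(2/r − 1/a_t)] = √[2.245×10^5 × (2/15400 − 1/70200)] = 5.095 km/s.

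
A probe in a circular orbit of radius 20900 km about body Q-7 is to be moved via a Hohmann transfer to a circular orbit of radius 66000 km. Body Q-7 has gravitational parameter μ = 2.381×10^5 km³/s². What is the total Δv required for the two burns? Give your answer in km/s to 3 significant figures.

Δv = 1.37 km/s

Transfer-ellipse semi-major axis a_t = (r₁ + r₂)/2 = (20900 + 66000)/2 = 43450 km.
At r₁ the circular-orbit speed is v₁ = √(μ/r₁) = 3.37525 km/s.
On the transfer ellipse at r₁, vis-viva equation gives v_p = √[μ(2/r₁ − 1/a_t)] = 4.15991 km/s.
First burn Δv₁ = |v_p − v₁| = 0.7847 km/s.
Circular speed at r₂: v₂ = √(μ/r₂) = 1.8994 km/s.
Transfer-orbit speed at r₂: v_a = √[μ(2/r₂ − 1/a_t)] = 1.3173 km/s.
Second burn Δv₂ = |v₂ − v_a| = 0.5821 km/s.
Total Δv = Δv₁ + Δv₂ = 1.367 km/s.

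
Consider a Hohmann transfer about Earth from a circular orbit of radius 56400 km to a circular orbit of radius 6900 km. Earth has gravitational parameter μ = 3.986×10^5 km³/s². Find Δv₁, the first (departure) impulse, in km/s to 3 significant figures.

Semi-major axis of the transfer orbit: a_t = (56400 + 6900)/2 = 31650 km.
On the circular orbit at r = 56400 km, v_c = √(μ/r) = 2.658 km/s.
Vis-viva on the transfer ellipse at r = 56400 km gives v_t = √[μ(2/r − 1/a_t)] = 1.241 km/s.
Δv₁ = |v_t − v_c| = |1.241 − 2.658| = 1.417 km/s.

Δv₁ = 1.42 km/s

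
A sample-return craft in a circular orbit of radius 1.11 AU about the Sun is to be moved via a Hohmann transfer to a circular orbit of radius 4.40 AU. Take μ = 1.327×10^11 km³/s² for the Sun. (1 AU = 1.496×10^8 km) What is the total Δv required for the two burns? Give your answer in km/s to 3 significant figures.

In km: r₁ = 1.11 × 1.496×10^8 = 1.66056×10^8 km; r₂ = 4.40 × 1.496×10^8 = 6.5824×10^8 km.
The Hohmann ellipse has a_t = (r₁ + r₂)/2 = 4.12148×10^8 km.
Circular speed at r₁: v₁ = √(μ/r₁) = √(1.327×10^11/1.66056×10^8) = 28.269 km/s.
Transfer-orbit speed at r₁ (vis-viva): v_p = √[μ(2/r₁ − 1/a_t)] = 35.725 km/s.
First burn Δv₁ = |v_p − v₁| = 7.456 km/s.
At r₂, v₂ = √(μ/r₂) = 14.1985 km/s.
Transfer-orbit speed at r₂: v_a = √[μ(2/r₂ − 1/a_t)] = 9.01247 km/s.
Second burn Δv₂ = |v₂ − v_a| = 5.186 km/s.
Δv = Δv₁ + Δv₂ = 7.456 + 5.186 = 12.64 km/s.

Δv = 12.6 km/s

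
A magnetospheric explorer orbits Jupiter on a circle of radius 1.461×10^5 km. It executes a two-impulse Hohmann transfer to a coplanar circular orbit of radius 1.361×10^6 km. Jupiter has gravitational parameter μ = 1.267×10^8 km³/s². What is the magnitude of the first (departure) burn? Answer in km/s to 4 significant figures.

Δv₁ = 10.13 km/s

Semi-major axis of the transfer orbit: a_t = (1.461×10^5 + 1.361×10^6)/2 = 7.5355×10^5 km.
On the circular orbit at r = 1.461×10^5 km, v_c = √(μ/r) = 29.45 km/s.
Vis-viva on the transfer ellipse at r = 1.461×10^5 km gives v_t = √[μ(2/r − 1/a_t)] = 39.58 km/s.
Δv₁ = |v_t − v_c| = |39.58 − 29.45| = 10.13 km/s.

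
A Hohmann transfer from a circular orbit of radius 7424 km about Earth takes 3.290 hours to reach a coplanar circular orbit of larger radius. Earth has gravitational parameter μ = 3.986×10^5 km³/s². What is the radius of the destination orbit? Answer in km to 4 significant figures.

r₂ = 28230 km

Transfer time t = 3.290 hours = 11844 s, and t = π√(a_t³/μ).
So a_t = (μ t²/π²)^(1/3) = (3.986×10^5 × (11844)² / π²)^(1/3) = 17827 km.
Since a_t = (r₁ + r₂)/2, r₂ = 2a_t − r₁ = 2×17827 − 7424 = 28230 km.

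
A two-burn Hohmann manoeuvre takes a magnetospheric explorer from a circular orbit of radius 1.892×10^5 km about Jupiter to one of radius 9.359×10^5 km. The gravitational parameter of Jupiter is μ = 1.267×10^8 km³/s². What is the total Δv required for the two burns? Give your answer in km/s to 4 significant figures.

The Hohmann ellipse has a_t = (r₁ + r₂)/2 = 5.6255×10^5 km.
At r₁ the circular-orbit speed is v₁ = √(μ/r₁) = 25.88 km/s.
Transfer-orbit speed at r₁ (vis-viva): v_p = √[μ(2/r₁ − 1/a_t)] = 33.38 km/s.
First burn Δv₁ = |v_p − v₁| = 7.500 km/s.
Circular speed at r₂: v₂ = √(μ/r₂) = 11.6352 km/s.
Transfer-orbit speed at r₂: v_a = √[μ(2/r₂ − 1/a_t)] = 6.74767 km/s.
Second burn Δv₂ = |v₂ − v_a| = 4.888 km/s.
Δv = Δv₁ + Δv₂ = 7.500 + 4.888 = 12.39 km/s.

Δv = 12.39 km/s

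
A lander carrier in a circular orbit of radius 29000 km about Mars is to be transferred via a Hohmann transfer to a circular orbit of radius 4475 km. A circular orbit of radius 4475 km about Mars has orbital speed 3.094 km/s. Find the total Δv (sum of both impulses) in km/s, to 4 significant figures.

From the circular-orbit relation v² = μ/r at r = 4475 km: μ = v²r = (3.094)² × 4475 = 42838.4 km³/s².
The Hohmann ellipse has a_t = (r₁ + r₂)/2 = 16737.5 km.
Circular speed at r₁: v₁ = √(μ/r₁) = √(42838.4/29000) = 1.2154 km/s.
Transfer-orbit speed at r₁ (v² = μ(2/r − 1/a)): v_a = √[μ(2/r₁ − 1/a_t)] = 0.62845 km/s.
First burn Δv₁ = |v_a − v₁| = 0.58695 km/s.
At r₂, v₂ = √(μ/r₂) = 3.09400 km/s.
Transfer-orbit speed at r₂: v_p = √[μ(2/r₂ − 1/a_t)] = 4.07262 km/s.
Second burn Δv₂ = |v₂ − v_p| = 0.97862 km/s.
Total Δv = Δv₁ + Δv₂ = 1.566 km/s.

Δv = 1.566 km/s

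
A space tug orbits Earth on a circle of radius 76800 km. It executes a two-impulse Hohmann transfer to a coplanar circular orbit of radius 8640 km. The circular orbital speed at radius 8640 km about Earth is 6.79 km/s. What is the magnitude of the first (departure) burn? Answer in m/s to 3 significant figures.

From the circular-orbit relation v² = μ/r at r = 8640 km: μ = v²r = (6.79)² × 8640 = 3.98339×10^5 km³/s².
Semi-major axis of the transfer orbit: a_t = (76800 + 8640)/2 = 42720 km.
Circular speed at r = 76800 km: v_c = √(μ/r) = 2.277 km/s.
Transfer-orbit speed at the same r (vis-viva, a = a_t): v_t = √[μ(2/r − 1/a_t)] = 1.024 km/s.
Δv₁ = |v_t − v_c| = |1.024 − 2.277| = 1.253 km/s.

Δv₁ = 1250 m/s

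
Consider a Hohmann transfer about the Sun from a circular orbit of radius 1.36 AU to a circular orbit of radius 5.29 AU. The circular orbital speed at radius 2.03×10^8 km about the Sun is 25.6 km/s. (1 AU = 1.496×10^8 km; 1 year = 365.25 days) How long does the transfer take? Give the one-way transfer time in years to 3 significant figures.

t = 3.03 years

From the circular-orbit relation v² = μ/r at r = 2.03×10^8 km: μ = v²r = (25.6)² × 2.03×10^8 = 1.33038×10^11 km³/s².
In km: r₁ = 1.36 × 1.496×10^8 = 2.03456×10^8 km; r₂ = 5.29 × 1.496×10^8 = 7.91384×10^8 km.
The Hohmann ellipse has a_t = (r₁ + r₂)/2 = 4.9742×10^8 km.
By Kepler's third law the transfer-orbit period is T = 2π√(a_t³/μ), so t = T/2 = 9.555×10^7 s.
Converting: 9.555×10^7 s ÷ 3.15576×10^7 s/year (365.25 × 86400) = 3.03 years.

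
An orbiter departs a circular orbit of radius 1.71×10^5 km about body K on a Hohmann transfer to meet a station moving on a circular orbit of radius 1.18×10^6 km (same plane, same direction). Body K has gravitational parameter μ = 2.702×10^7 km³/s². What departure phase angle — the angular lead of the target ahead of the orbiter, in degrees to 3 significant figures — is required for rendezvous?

φ = 102°

Transfer-ellipse semi-major axis a_t = (r₁ + r₂)/2 = (1.710×10^5 + 1.180×10^6)/2 = 6.755×10^5 km.
The half-period of the transfer ellipse is t = π√(a_t³/μ) = 3.3554×10^5 s.
The target's mean motion on its circular orbit is ω₂ = √(μ/r₂³) = 4.0553×10^-6 rad/s.
Angle swept by the target during transfer: ω₂·t = 1.3607 rad = 77.96°.
The orbiter traverses 180° on the transfer ellipse, so the target must lead by 180° − 77.96° = 102°.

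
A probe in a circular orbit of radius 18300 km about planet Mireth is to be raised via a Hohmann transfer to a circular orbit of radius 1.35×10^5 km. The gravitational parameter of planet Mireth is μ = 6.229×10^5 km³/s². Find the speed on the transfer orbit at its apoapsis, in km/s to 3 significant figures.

Semi-major axis of the transfer orbit: a_t = (18300 + 1.350×10^5)/2 = 76650 km.
At apoapsis, r = 1.350×10^5 km.
Vis-viva: v = √[μ(2/r − 1/a_t)] = √[6.229×10^5 × (2/1.350×10^5 − 1/76650)] = 1.050 km/s.

v = 1.05 km/s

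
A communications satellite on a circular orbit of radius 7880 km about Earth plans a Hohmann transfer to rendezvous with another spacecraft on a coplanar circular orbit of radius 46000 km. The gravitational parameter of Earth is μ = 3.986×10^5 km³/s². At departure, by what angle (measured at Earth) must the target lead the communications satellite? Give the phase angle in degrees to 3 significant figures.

φ = 99.3°

Transfer-ellipse semi-major axis a_t = (r₁ + r₂)/2 = (7880 + 46000)/2 = 26940 km.
The half-period of the transfer ellipse is t = π√(a_t³/μ) = 22000 s.
Target angular speed ω₂ = √(μ/r₂³) = 6.399×10^-5 rad/s.
Angle swept by the target during transfer: ω₂·t = 1.408 rad = 80.67°.
The communications satellite traverses 180° on the transfer ellipse, so the target must lead by 180° − 80.67° = 99.3°.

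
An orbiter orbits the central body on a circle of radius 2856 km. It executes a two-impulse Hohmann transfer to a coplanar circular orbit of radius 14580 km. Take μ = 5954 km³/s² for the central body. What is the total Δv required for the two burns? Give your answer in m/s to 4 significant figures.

Transfer-ellipse semi-major axis a_t = (r₁ + r₂)/2 = (2856 + 14580)/2 = 8718 km.
At r₁ the circular-orbit speed is v₁ = √(μ/r₁) = 1.44386 km/s.
Transfer-orbit speed at r₁ (v² = μ(2/r − 1/a)): v_p = √[μ(2/r₁ − 1/a_t)] = 1.86722 km/s.
First burn Δv₁ = |v_p − v₁| = 0.42336 km/s.
Circular speed at r₂: v₂ = √(μ/r₂) = 0.63904 km/s.
Transfer-orbit speed at r₂: v_a = √[μ(2/r₂ − 1/a_t)] = 0.36576 km/s.
Second burn Δv₂ = |v₂ − v_a| = 0.27328 km/s.
Δv = Δv₁ + Δv₂ = 0.42336 + 0.27328 = 0.6966 km/s.

Δv = 696.6 m/s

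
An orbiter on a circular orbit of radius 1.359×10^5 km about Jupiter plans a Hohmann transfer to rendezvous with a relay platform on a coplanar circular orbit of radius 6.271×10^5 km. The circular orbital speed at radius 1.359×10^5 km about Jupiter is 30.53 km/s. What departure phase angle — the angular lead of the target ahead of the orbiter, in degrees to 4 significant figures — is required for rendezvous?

φ = 94.59°

From the circular-orbit relation v² = μ/r at r = 1.359×10^5 km: μ = v²r = (30.53)² × 1.359×10^5 = 1.26670×10^8 km³/s².
Transfer-ellipse semi-major axis a_t = (r₁ + r₂)/2 = (1.359×10^5 + 6.271×10^5)/2 = 3.815×10^5 km.
The half-period of the transfer ellipse is t = π√(a_t³/μ) = 65774 s.
The target's mean motion on its circular orbit is ω₂ = √(μ/r₂³) = 2.2664×10^-5 rad/s.
Angle swept by the target during transfer: ω₂·t = 1.4907 rad = 85.41°.
The orbiter traverses 180° on the transfer ellipse, so the target must lead by 180° − 85.41° = 94.59°.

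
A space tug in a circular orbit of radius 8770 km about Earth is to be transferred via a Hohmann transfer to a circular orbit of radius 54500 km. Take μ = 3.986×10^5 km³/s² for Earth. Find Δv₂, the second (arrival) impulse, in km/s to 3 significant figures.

Δv₂ = 1.28 km/s

Semi-major axis of the transfer orbit: a_t = (8770 + 54500)/2 = 31635 km.
Circular speed at r = 54500 km: v_c = √(μ/r) = 2.704 km/s.
Transfer-orbit speed at the same r (vis-viva, a = a_t): v_t = √[μ(2/r − 1/a_t)] = 1.424 km/s.
Δv₂ = |v_t − v_c| = |1.424 − 2.704| = 1.280 km/s.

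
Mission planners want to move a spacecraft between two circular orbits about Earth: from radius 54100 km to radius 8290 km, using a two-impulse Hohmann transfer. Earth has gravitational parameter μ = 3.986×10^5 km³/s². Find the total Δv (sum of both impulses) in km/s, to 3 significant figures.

Δv = 3.51 km/s

Transfer-ellipse semi-major axis a_t = (r₁ + r₂)/2 = (54100 + 8290)/2 = 31195 km.
At r₁ the circular-orbit speed is v₁ = √(μ/r₁) = 2.7144 km/s.
On the transfer ellipse at r₁, vis-viva equation gives v_a = √[μ(2/r₁ − 1/a_t)] = 1.3993 km/s.
First burn Δv₁ = |v_a − v₁| = 1.3151 km/s.
At r₂, v₂ = √(μ/r₂) = 6.9341 km/s.
Transfer-orbit speed at r₂: v_p = √[μ(2/r₂ − 1/a_t)] = 9.1316 km/s.
Second burn Δv₂ = |v₂ − v_p| = 2.1975 km/s.
Total Δv = Δv₁ + Δv₂ = 3.513 km/s.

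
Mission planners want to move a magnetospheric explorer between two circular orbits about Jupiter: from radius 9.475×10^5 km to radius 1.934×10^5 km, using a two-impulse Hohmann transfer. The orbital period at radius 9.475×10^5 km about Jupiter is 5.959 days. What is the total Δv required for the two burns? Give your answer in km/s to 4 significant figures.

Δv = 12.22 km/s

From Kepler's third law T² = 4π²r³/μ at r = 9.475×10^5 km, T = 5.959 days = 5.959 × 86400 s = 5.148576×10^5 s: μ = 4π²r³/T² = 1.26684×10^8 km³/s².
The Hohmann ellipse has a_t = (r₁ + r₂)/2 = 5.7045×10^5 km.
Circular speed at r₁: v₁ = √(μ/r₁) = √(1.26684×10^8/9.475×10^5) = 11.563 km/s.
Transfer-orbit speed at r₁ (v² = μ(2/r − 1/a)): v_a = √[μ(2/r₁ − 1/a_t)] = 6.7327 km/s.
First burn Δv₁ = |v_a − v₁| = 4.830 km/s.
At r₂, v₂ = √(μ/r₂) = 25.594 km/s.
Transfer-orbit speed at r₂: v_p = √[μ(2/r₂ − 1/a_t)] = 32.985 km/s.
Second burn Δv₂ = |v₂ − v_p| = 7.391 km/s.
Total Δv = Δv₁ + Δv₂ = 12.22 km/s.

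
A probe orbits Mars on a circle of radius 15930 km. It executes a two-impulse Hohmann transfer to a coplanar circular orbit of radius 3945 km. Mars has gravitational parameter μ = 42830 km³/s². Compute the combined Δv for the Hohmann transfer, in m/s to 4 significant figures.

Δv = 1483 m/s

Semi-major axis of the transfer orbit: a_t = (15930 + 3945)/2 = 9937.5 km.
At r₁ the circular-orbit speed is v₁ = √(μ/r₁) = 1.6397 km/s.
On the transfer ellipse at r₁, vis-viva gives v_a = √[μ(2/r₁ − 1/a_t)] = 1.0331 km/s.
First burn Δv₁ = |v_a − v₁| = 0.6066 km/s.
At r₂, v₂ = √(μ/r₂) = 3.2950 km/s.
Transfer-orbit speed at r₂: v_p = √[μ(2/r₂ − 1/a_t)] = 4.1718 km/s.
Second burn Δv₂ = |v₂ − v_p| = 0.8768 km/s.
Total Δv = Δv₁ + Δv₂ = 1.483 km/s.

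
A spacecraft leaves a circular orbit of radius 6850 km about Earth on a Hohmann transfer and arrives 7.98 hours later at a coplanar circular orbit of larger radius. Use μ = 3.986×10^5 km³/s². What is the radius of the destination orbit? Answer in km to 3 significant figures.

r₂ = 57500 km

Transfer time t = 7.98 hours = 28728 s, and t = π√(a_t³/μ).
So a_t = (μ t²/π²)^(1/3) = (3.986×10^5 × (28728)² / π²)^(1/3) = 32182 km.
Since a_t = (r₁ + r₂)/2, r₂ = 2a_t − r₁ = 2×32182 − 6850 = 57514 km.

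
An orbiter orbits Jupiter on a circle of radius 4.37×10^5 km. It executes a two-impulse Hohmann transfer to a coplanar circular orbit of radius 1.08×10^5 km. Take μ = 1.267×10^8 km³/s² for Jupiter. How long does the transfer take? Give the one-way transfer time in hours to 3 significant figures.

t = 11.0 hours

The Hohmann ellipse has a_t = (r₁ + r₂)/2 = 2.725×10^5 km.
By Kepler's third law the transfer-orbit period is T = 2π√(a_t³/μ), so t = T/2 = 39700 s.
Converting: 39700 s ÷ 3600 s/hour = 11.0 hours.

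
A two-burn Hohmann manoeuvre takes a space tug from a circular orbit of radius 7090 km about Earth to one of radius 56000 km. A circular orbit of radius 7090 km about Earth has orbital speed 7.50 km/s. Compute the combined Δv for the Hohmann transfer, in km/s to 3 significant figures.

From the circular-orbit relation v² = μ/r at r = 7090 km: μ = v²r = (7.50)² × 7090 = 3.98812×10^5 km³/s².
Transfer-ellipse semi-major axis a_t = (r₁ + r₂)/2 = (7090 + 56000)/2 = 31545 km.
At r₁ the circular-orbit speed is v₁ = √(μ/r₁) = 7.500 km/s.
Transfer-orbit speed at r₁ (vis-viva equation): v_p = √[μ(2/r₁ − 1/a_t)] = 9.993 km/s.
First burn Δv₁ = |v_p − v₁| = 2.493 km/s.
At r₂, v₂ = √(μ/r₂) = 2.6686 km/s.
Transfer-orbit speed at r₂: v_a = √[μ(2/r₂ − 1/a_t)] = 1.2652 km/s.
Second burn Δv₂ = |v₂ − v_a| = 1.403 km/s.
Total Δv = Δv₁ + Δv₂ = 3.896 km/s.

Δv = 3.90 km/s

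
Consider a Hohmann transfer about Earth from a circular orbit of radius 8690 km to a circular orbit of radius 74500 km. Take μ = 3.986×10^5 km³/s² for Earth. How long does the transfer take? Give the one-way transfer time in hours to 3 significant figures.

Semi-major axis of the transfer orbit: a_t = (8690 + 74500)/2 = 41595 km.
By Kepler's third law the transfer-orbit period is T = 2π√(a_t³/μ), so t = T/2 = 42210 s.
Converting: 42210 s ÷ 3600 s/hour = 11.7 hours.

t = 11.7 hours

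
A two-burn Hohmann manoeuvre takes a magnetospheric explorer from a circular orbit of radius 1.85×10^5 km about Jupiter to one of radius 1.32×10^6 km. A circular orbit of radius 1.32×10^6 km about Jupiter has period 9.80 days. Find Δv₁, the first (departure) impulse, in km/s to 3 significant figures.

From Kepler's third law T² = 4π²r³/μ at r = 1.32×10^6 km, T = 9.80 days = 9.80 × 86400 s = 8.4672×10^5 s: μ = 4π²r³/T² = 1.26649×10^8 km³/s².
Semi-major axis of the transfer orbit: a_t = (1.850×10^5 + 1.320×10^6)/2 = 7.525×10^5 km.
On the circular orbit at r = 1.850×10^5 km, v_c = √(μ/r) = 26.165 km/s.
Vis-viva on the transfer ellipse at r = 1.850×10^5 km gives v_t = √[μ(2/r − 1/a_t)] = 34.654 km/s.
Δv₁ = |v_t − v_c| = |34.654 − 26.165| = 8.489 km/s.

Δv₁ = 8.49 km/s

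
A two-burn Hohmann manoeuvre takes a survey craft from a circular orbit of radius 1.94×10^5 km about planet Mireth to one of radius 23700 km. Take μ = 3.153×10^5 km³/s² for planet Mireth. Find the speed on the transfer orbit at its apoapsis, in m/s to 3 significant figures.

v = 595 m/s

The Hohmann ellipse has a_t = (r₁ + r₂)/2 = 1.0885×10^5 km.
The apoapsis of the transfer ellipse is at r = 1.940×10^5 km.
Vis-viva: v = √[μ(2/r − 1/a_t)] = √[3.153×10^5 × (2/1.940×10^5 − 1/1.0885×10^5)] = 0.5949 km/s.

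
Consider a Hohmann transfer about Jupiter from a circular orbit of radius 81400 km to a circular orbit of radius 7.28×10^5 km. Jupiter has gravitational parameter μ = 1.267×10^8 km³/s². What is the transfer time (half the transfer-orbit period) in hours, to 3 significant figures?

Semi-major axis of the transfer orbit: a_t = (81400 + 7.280×10^5)/2 = 4.047×10^5 km.
Transfer time t = π√(a_t³/μ) = π√((4.047×10^5)³ / 1.267×10^8) = 71860 s.
Converting: 71860 s ÷ 3600 s/hour = 20.0 hours.

t = 20.0 hours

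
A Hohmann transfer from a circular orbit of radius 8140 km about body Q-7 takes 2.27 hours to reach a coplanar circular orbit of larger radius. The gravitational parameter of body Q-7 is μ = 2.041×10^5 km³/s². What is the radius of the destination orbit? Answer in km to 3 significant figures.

r₂ = 14100 km

Transfer time t = 2.27 hours = 8172 s, and t = π√(a_t³/μ).
So a_t = (μ t²/π²)^(1/3) = (2.041×10^5 × (8172)² / π²)^(1/3) = 11136 km.
Since a_t = (r₁ + r₂)/2, r₂ = 2a_t − r₁ = 2×11136 − 8140 = 14132 km.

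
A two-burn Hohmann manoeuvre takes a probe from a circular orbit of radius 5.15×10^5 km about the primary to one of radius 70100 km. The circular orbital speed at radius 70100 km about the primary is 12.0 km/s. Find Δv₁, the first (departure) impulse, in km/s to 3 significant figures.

Δv₁ = 2.26 km/s

From the circular-orbit relation v² = μ/r at r = 70100 km: μ = v²r = (12.0)² × 70100 = 1.00944×10^7 km³/s².
Transfer-ellipse semi-major axis a_t = (r₁ + r₂)/2 = (5.150×10^5 + 70100)/2 = 2.9255×10^5 km.
Circular speed at r = 5.150×10^5 km: v_c = √(μ/r) = 4.427 km/s.
Transfer-orbit speed at the same r (vis-viva, a = a_t): v_t = √[μ(2/r − 1/a_t)] = 2.167 km/s.
Δv₁ = |v_t − v_c| = |2.167 − 4.427| = 2.260 km/s.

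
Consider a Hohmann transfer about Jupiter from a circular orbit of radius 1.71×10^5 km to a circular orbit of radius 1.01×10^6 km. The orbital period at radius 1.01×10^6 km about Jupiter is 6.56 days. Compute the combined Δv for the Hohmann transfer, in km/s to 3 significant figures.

From Kepler's third law T² = 4π²r³/μ at r = 1.01×10^6 km, T = 6.56 days = 6.56 × 86400 s = 5.66784×10^5 s: μ = 4π²r³/T² = 1.26616×10^8 km³/s².
The Hohmann ellipse has a_t = (r₁ + r₂)/2 = 5.905×10^5 km.
Circular speed at r₁: v₁ = √(μ/r₁) = √(1.26616×10^8/1.710×10^5) = 27.211 km/s.
Transfer-orbit speed at r₁ (v² = μ(2/r − 1/a)): v_p = √[μ(2/r₁ − 1/a_t)] = 35.587 km/s.
First burn Δv₁ = |v_p − v₁| = 8.376 km/s.
At r₂, v₂ = √(μ/r₂) = 11.1965 km/s.
Transfer-orbit speed at r₂: v_a = √[μ(2/r₂ − 1/a_t)] = 6.02520 km/s.
Second burn Δv₂ = |v₂ − v_a| = 5.171 km/s.
Total Δv = Δv₁ + Δv₂ = 13.55 km/s.

Δv = 13.5 km/s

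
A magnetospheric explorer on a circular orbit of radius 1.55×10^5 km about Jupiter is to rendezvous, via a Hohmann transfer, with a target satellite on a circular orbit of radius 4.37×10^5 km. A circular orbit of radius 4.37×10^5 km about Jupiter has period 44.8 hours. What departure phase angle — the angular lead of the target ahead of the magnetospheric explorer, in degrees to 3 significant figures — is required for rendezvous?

φ = 79.7°

From Kepler's third law T² = 4π²r³/μ at r = 4.37×10^5 km, T = 44.8 hours = 44.8 × 3600 s = 1.6128×10^5 s: μ = 4π²r³/T² = 1.26661×10^8 km³/s².
Transfer-ellipse semi-major axis a_t = (r₁ + r₂)/2 = (1.550×10^5 + 4.370×10^5)/2 = 2.960×10^5 km.
Transfer time t = π√(a_t³/μ) = 44950 s.
The target's mean motion on its circular orbit is ω₂ = √(μ/r₂³) = 3.896×10^-5 rad/s.
Angle swept by the target during transfer: ω₂·t = 1.751 rad = 100.3°.
Arrival is 180° from departure on the ellipse, so φ = 180° − 100.3° = 79.7°.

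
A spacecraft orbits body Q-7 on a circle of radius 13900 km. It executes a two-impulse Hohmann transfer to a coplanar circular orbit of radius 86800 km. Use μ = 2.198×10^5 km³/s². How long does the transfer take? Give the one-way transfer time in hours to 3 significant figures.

The Hohmann ellipse has a_t = (r₁ + r₂)/2 = 50350 km.
Transfer time t = π√(a_t³/μ) = π√((50350)³ / 2.198×10^5) = 75710 s.
Converting: 75710 s ÷ 3600 s/hour = 21.0 hours.

t = 21.0 hours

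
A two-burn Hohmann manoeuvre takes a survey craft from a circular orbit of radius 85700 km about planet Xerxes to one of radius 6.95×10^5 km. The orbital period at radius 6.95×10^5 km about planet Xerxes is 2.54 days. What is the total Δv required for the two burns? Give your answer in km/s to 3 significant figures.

From Kepler's third law T² = 4π²r³/μ at r = 6.95×10^5 km, T = 2.54 days = 2.54 × 86400 s = 2.19456×10^5 s: μ = 4π²r³/T² = 2.75181×10^8 km³/s².
The Hohmann ellipse has a_t = (r₁ + r₂)/2 = 3.9035×10^5 km.
Circular speed at r₁: v₁ = √(μ/r₁) = √(2.75181×10^8/85700) = 56.6656 km/s.
On the transfer ellipse at r₁, vis-viva gives v_p = √[μ(2/r₁ − 1/a_t)] = 75.6109 km/s.
First burn Δv₁ = |v_p − v₁| = 18.95 km/s.
At r₂, v₂ = √(μ/r₂) = 19.898 km/s.
Transfer-orbit speed at r₂: v_a = √[μ(2/r₂ − 1/a_t)] = 9.3235 km/s.
Second burn Δv₂ = |v₂ − v_a| = 10.57 km/s.
Δv = Δv₁ + Δv₂ = 18.95 + 10.57 = 29.52 km/s.

Δv = 29.5 km/s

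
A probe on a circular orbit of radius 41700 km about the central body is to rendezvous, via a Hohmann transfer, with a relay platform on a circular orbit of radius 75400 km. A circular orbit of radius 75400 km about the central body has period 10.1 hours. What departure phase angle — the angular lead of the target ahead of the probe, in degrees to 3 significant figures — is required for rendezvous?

From Kepler's third law T² = 4π²r³/μ at r = 75400 km, T = 10.1 hours = 10.1 × 3600 s = 36360 s: μ = 4π²r³/T² = 1.28005×10^7 km³/s².
The Hohmann ellipse has a_t = (r₁ + r₂)/2 = 58550 km.
Transfer time t = π√(a_t³/μ) = 12440 s.
Target angular speed ω₂ = √(μ/r₂³) = 1.728×10^-4 rad/s.
Angle swept by the target during transfer: ω₂·t = 2.150 rad = 123.2°.
Arrival is 180° from departure on the ellipse, so φ = 180° − 123.2° = 56.8°.

φ = 56.8°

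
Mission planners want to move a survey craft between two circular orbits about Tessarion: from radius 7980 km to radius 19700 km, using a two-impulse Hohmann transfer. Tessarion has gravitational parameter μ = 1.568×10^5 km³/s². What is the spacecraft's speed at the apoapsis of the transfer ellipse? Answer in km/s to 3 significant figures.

The Hohmann ellipse has a_t = (r₁ + r₂)/2 = 13840 km.
The apoapsis of the transfer ellipse is at r = 19700 km.
From the vis-viva equation, v = √[μ(2/r − 1/a_t)] = 2.142 km/s.

v = 2.14 km/s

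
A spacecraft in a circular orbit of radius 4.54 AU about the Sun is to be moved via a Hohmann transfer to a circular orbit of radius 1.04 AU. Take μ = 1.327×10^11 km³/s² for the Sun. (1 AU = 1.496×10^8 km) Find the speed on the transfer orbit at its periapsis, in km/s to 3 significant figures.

v = 37.3 km/s

In km: r₁ = 4.54 × 1.496×10^8 = 6.79184×10^8 km; r₂ = 1.04 × 1.496×10^8 = 1.55584×10^8 km.
Transfer-ellipse semi-major axis a_t = (r₁ + r₂)/2 = (6.79184×10^8 + 1.55584×10^8)/2 = 4.17384×10^8 km.
The periapsis of the transfer ellipse is at r = 1.55584×10^8 km.
From the vis-viva equation, v = √[μ(2/r − 1/a_t)] = 37.25 km/s.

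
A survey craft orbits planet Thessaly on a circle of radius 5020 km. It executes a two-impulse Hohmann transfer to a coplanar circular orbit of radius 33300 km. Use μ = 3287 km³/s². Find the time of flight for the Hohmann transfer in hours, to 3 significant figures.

The Hohmann ellipse has a_t = (r₁ + r₂)/2 = 19160 km.
Transfer time t = π√(a_t³/μ) = π√((19160)³ / 3287) = 1.453×10^5 s.
Converting: 1.453×10^5 s ÷ 3600 s/hour = 40.4 hours.

t = 40.4 hours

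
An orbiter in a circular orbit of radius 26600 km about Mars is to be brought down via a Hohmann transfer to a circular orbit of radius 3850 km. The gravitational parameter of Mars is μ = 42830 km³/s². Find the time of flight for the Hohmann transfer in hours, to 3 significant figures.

t = 7.92 hours

Transfer-ellipse semi-major axis a_t = (r₁ + r₂)/2 = (26600 + 3850)/2 = 15225 km.
Transfer time t = π√(a_t³/μ) = π√((15225)³ / 42830) = 28520 s.
Converting: 28520 s ÷ 3600 s/hour = 7.92 hours.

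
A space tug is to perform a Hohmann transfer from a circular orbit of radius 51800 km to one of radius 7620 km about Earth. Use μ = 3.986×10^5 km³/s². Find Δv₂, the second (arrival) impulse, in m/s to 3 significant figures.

Δv₂ = 2320 m/s

Transfer-ellipse semi-major axis a_t = (r₁ + r₂)/2 = (51800 + 7620)/2 = 29710 km.
Circular speed at r = 7620 km: v_c = √(μ/r) = 7.233 km/s.
Vis-viva on the transfer ellipse at r = 7620 km gives v_t = √[μ(2/r − 1/a_t)] = 9.550 km/s.
Δv₂ = |v_t − v_c| = |9.550 − 7.233| = 2.317 km/s.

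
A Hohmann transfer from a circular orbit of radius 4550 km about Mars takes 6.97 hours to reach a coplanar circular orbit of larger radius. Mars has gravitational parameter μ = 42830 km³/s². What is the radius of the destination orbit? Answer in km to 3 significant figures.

r₂ = 23400 km

Transfer time t = 6.97 hours = 25092 s, and t = π√(a_t³/μ).
So a_t = (μ t²/π²)^(1/3) = (42830 × (25092)² / π²)^(1/3) = 13980 km.
Since a_t = (r₁ + r₂)/2, r₂ = 2a_t − r₁ = 2×13980 − 4550 = 23410 km.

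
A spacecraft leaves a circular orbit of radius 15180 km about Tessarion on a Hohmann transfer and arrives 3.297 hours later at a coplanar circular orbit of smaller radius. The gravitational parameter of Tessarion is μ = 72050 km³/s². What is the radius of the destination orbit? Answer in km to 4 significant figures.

Transfer time t = 3.297 hours = 11869.2 s, and t = π√(a_t³/μ).
So a_t = (μ t²/π²)^(1/3) = (72050 × (11869.2)² / π²)^(1/3) = 10094 km.
Since a_t = (r₁ + r₂)/2, r₂ = 2a_t − r₁ = 2×10094 − 15180 = 5008 km.

r₂ = 5008 km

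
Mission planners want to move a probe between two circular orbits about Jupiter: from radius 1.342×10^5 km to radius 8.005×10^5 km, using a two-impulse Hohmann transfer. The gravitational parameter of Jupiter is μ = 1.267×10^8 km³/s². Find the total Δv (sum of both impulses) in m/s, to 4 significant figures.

Δv = 15330 m/s

The Hohmann ellipse has a_t = (r₁ + r₂)/2 = 4.6735×10^5 km.
Circular speed at r₁: v₁ = √(μ/r₁) = √(1.267×10^8/1.342×10^5) = 30.726 km/s.
Transfer-orbit speed at r₁ (v² = μ(2/r − 1/a)): v_p = √[μ(2/r₁ − 1/a_t)] = 40.213 km/s.
First burn Δv₁ = |v_p − v₁| = 9.487 km/s.
Circular speed at r₂: v₂ = √(μ/r₂) = 12.581 km/s.
Transfer-orbit speed at r₂: v_a = √[μ(2/r₂ − 1/a_t)] = 6.7416 km/s.
Second burn Δv₂ = |v₂ − v_a| = 5.839 km/s.
Δv = Δv₁ + Δv₂ = 9.487 + 5.839 = 15.33 km/s.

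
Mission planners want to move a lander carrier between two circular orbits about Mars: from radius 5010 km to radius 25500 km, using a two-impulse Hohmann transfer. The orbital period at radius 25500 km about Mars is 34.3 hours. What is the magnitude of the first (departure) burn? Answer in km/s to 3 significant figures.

Δv₁ = 0.857 km/s

From Kepler's third law T² = 4π²r³/μ at r = 25500 km, T = 34.3 hours = 34.3 × 3600 s = 1.2348×10^5 s: μ = 4π²r³/T² = 42932.6 km³/s².
The Hohmann ellipse has a_t = (r₁ + r₂)/2 = 15255 km.
On the circular orbit at r = 5010 km, v_c = √(μ/r) = 2.9274 km/s.
Transfer-orbit speed at the same r (vis-viva, a = a_t): v_t = √[μ(2/r − 1/a_t)] = 3.7848 km/s.
Δv₁ = |v_t − v_c| = |3.7848 − 2.9274| = 0.8574 km/s.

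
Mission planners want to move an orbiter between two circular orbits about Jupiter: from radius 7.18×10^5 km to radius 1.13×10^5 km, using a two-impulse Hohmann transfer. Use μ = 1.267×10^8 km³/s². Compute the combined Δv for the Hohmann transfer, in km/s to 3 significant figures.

Δv = 16.9 km/s

Semi-major axis of the transfer orbit: a_t = (7.180×10^5 + 1.130×10^5)/2 = 4.155×10^5 km.
Circular speed at r₁: v₁ = √(μ/r₁) = √(1.267×10^8/7.180×10^5) = 13.284 km/s.
On the transfer ellipse at r₁, vis-viva gives v_a = √[μ(2/r₁ − 1/a_t)] = 6.9276 km/s.
First burn Δv₁ = |v_a − v₁| = 6.356 km/s.
At r₂, v₂ = √(μ/r₂) = 33.485 km/s.
Transfer-orbit speed at r₂: v_p = √[μ(2/r₂ − 1/a_t)] = 44.018 km/s.
Second burn Δv₂ = |v₂ − v_p| = 10.53 km/s.
Total Δv = Δv₁ + Δv₂ = 16.89 km/s.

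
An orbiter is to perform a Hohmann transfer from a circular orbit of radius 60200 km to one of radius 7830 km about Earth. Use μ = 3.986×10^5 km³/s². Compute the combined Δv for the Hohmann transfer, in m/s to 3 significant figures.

Δv = 3700 m/s

Semi-major axis of the transfer orbit: a_t = (60200 + 7830)/2 = 34015 km.
At r₁ the circular-orbit speed is v₁ = √(μ/r₁) = 2.5732 km/s.
Transfer-orbit speed at r₁ (vis-viva): v_a = √[μ(2/r₁ − 1/a_t)] = 1.2346 km/s.
First burn Δv₁ = |v_a − v₁| = 1.339 km/s.
Circular speed at r₂: v₂ = √(μ/r₂) = 7.135 km/s.
Transfer-orbit speed at r₂: v_p = √[μ(2/r₂ − 1/a_t)] = 9.492 km/s.
Second burn Δv₂ = |v₂ − v_p| = 2.357 km/s.
Δv = Δv₁ + Δv₂ = 1.339 + 2.357 = 3.696 km/s.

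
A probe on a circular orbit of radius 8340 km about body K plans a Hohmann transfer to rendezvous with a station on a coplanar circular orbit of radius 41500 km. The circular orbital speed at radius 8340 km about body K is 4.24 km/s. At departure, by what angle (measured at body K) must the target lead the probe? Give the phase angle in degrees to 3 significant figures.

φ = 96.2°

From the circular-orbit relation v² = μ/r at r = 8340 km: μ = v²r = (4.24)² × 8340 = 1.49933×10^5 km³/s².
Semi-major axis of the transfer orbit: a_t = (8340 + 41500)/2 = 24920 km.
Transfer time t = π√(a_t³/μ) = 31917.1 s.
Target angular speed ω₂ = √(μ/r₂³) = 4.58012×10^-5 rad/s.
Angle swept by the target during transfer: ω₂·t = 1.46184 rad = 83.76°.
Arrival is 180° from departure on the ellipse, so φ = 180° − 83.76° = 96.2°.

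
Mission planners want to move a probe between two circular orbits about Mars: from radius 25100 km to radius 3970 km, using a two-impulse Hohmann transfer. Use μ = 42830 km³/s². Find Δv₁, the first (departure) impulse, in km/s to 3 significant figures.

Semi-major axis of the transfer orbit: a_t = (25100 + 3970)/2 = 14535 km.
On the circular orbit at r = 25100 km, v_c = √(μ/r) = 1.3063 km/s.
Vis-viva on the transfer ellipse at r = 25100 km gives v_t = √[μ(2/r − 1/a_t)] = 0.68269 km/s.
Δv₁ = |v_t − v_c| = |0.68269 − 1.3063| = 0.6236 km/s.

Δv₁ = 0.624 km/s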